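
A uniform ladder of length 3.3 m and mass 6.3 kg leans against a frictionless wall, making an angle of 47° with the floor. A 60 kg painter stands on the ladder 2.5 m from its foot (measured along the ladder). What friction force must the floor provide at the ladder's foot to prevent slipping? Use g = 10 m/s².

f ≈ 453 N

About the foot of the ladder:
Ladder weight 6.3×10 = 63 N acts at 1.65 m along the ladder; its horizontal arm is 1.65·cos47° = 1.125 m → τ = 70.88 N·m clockwise.
Painter: 60×10 = 600 N at 2.5 m → arm 1.705 m → τ = 1023 N·m clockwise.
Wall normal N acts horizontally at the top; its moment arm is the height L sinθ = 3.3·sin47° = 2.413 m, counterclockwise.
Balancing moments: N × 2.413 = 1094, giving N = 453 N.
ΣFx = 0: friction at the foot balances the wall's push, so f = N_wall = 453 N.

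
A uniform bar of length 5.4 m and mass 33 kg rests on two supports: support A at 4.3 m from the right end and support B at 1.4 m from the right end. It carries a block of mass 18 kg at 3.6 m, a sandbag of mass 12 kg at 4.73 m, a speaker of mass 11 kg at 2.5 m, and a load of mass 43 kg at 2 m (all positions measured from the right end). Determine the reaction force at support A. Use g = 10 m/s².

Taking torques about support B:
Beam weight: 33 × 10 = 330 N down at 2.7 m → arm 1.3 m, τ = 330 × 1.3 = 429 N·m counterclockwise.
Block: 18 × 10 = 180 N down at 3.6 m → arm 2.2 m, τ = 180 × 2.2 = 396 N·m counterclockwise.
Sandbag: 12 × 10 = 120 N down at 4.73 m → arm 3.33 m, τ = 120 × 3.33 = 399.6 N·m counterclockwise.
Speaker: 11 × 10 = 110 N down at 2.5 m → arm 1.1 m, τ = 110 × 1.1 = 121 N·m counterclockwise.
Load: 43 × 10 = 430 N down at 2 m → arm 0.6 m, τ = 430 × 0.6 = 258 N·m counterclockwise.
Net load moment about support B = 1604 N·m counterclockwise.
Reaction R at support A is upward at 4.3 m, arm 2.9 m → moment R × 2.9 clockwise.
Στ = 0 ⇒ R × 2.9 = 1604 ⇒ R = 553 N.

R_A ≈ 553 N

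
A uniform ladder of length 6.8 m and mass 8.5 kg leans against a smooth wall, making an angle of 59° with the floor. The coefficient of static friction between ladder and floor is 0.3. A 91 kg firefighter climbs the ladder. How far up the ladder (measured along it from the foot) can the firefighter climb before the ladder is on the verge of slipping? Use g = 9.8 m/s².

d ≈ 3.39 m

Sum moments about the foot of the ladder (the floor normal and friction both act there and drop out).
Ladder weight 8.5×9.8 = 83.3 N acts at 3.4 m along the ladder; its horizontal arm is 3.4·cos59° = 1.751 m → τ = 145.9 N·m clockwise.
Firefighter weight 91×9.8 = 891.8 N at distance d → arm d·cos59° → τ = 891.8·d·0.515 clockwise.
Wall normal N at the top has arm L sinθ = 5.829 m counterclockwise, so Στ = 0 gives N·5.829 = 145.9 + 459.3·d.
ΣFy = 0 ⇒ N_floor = 975.1 N, so the maximum friction is μ_s·N_floor = 0.3×975.1 = 292.5 N. ΣFx = 0 ⇒ N_wall = f, so at the slipping point N = 292.5 N.
Substituting: 292.5×5.829 = 145.9 + 459.3·d ⇒ d = (1705 − 145.9) / 459.3 = 3.39 m.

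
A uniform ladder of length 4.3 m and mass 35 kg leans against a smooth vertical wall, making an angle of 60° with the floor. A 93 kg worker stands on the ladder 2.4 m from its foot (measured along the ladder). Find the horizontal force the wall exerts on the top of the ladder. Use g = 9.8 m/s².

About the foot of the ladder:
Ladder weight 35×9.8 = 343 N acts at 2.15 m along the ladder; its horizontal arm is 2.15·cos60° = 1.075 m → τ = 368.7 N·m clockwise.
Worker: 93×9.8 = 911.4 N at 2.4 m → arm 1.2 m → τ = 1094 N·m clockwise.
Wall normal N acts horizontally at the top; its moment arm is the height L sinθ = 4.3·sin60° = 3.724 m, counterclockwise.
Στ = 0 ⇒ N × 3.724 = 1463 ⇒ N = 393 N.

N_wall ≈ 393 N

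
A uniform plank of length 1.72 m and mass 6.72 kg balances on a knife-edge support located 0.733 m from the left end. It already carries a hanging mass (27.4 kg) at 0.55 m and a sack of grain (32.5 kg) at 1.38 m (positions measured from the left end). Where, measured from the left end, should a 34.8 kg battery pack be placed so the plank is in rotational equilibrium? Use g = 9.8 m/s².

Sum moments about the knife-edge support (at 0.733 m from the left end) (the support reaction has zero arm there).
Beam weight: 6.72 × 9.8 = 65.86 N down at 0.86 m → arm 0.127 m, τ = 65.86 × 0.127 = 8.364 N·m clockwise.
Hanging mass: 27.4 × 9.8 = 268.5 N down at 0.55 m → arm 0.183 m, τ = 268.5 × 0.183 = 49.14 N·m counterclockwise.
Sack of grain: 32.5 × 9.8 = 318.5 N down at 1.38 m → arm 0.647 m, τ = 318.5 × 0.647 = 206.1 N·m clockwise.
Net moment of existing loads = 165.3 N·m clockwise.
The battery pack weighs 34.8 × 9.8 = 341 N and must supply an equal counterclockwise moment, so its lever arm about the knife-edge support is 165.3 / 341 = 0.485 m.
That puts it at 0.733 − 0.485 = 0.248 m from the left end.

x ≈ 0.248 m from the left end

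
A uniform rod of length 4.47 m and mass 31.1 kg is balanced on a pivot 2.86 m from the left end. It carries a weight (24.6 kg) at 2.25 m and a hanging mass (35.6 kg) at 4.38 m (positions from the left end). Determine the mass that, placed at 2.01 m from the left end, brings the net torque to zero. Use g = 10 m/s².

Choose the pivot (at 2.86 m from the left end) as the axis so the support reaction has zero arm there.
Beam weight: 31.1 × 10 = 311 N down at 2.235 m → arm 0.625 m, τ = 311 × 0.625 = 194.4 N·m counterclockwise.
Weight: 24.6 × 10 = 246 N down at 2.25 m → arm 0.61 m, τ = 246 × 0.61 = 150.1 N·m counterclockwise.
Hanging mass: 35.6 × 10 = 356 N down at 4.38 m → arm 1.52 m, τ = 356 × 1.52 = 541.1 N·m clockwise.
Net moment of known loads = 196.6 N·m clockwise.
An unknown mass m at 2.01 m has arm 0.85 m; its moment is m·g·0.85 counterclockwise.
Στ = 0 ⇒ m × 10 × 0.85 = 196.6 ⇒ m = 196.6 / (10 × 0.85) = 23.1 kg.

m ≈ 23.1 kg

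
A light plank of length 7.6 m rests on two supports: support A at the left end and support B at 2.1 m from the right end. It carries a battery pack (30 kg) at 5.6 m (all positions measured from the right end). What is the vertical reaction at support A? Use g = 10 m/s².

R_A ≈ 191 N

Sum moments about support B (its reaction then has zero moment arm).
Battery pack: 30 × 10 = 300 N down at 5.6 m → arm 3.5 m, τ = 300 × 3.5 = 1050 N·m counterclockwise.
Net load moment about support B = 1050 N·m counterclockwise.
Reaction R at support A is upward at 7.6 m, arm 5.5 m → moment R × 5.5 clockwise.
Στ = 0 ⇒ R × 5.5 = 1050 ⇒ R = 191 N.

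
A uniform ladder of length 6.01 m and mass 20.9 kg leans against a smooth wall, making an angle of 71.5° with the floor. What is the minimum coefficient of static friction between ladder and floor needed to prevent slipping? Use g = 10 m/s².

Taking torques about the foot of the ladder:
Ladder weight 20.9×10 = 209 N acts at 3.005 m along the ladder; its horizontal arm is 3.005·cos71.5° = 0.9535 m → τ = 199.3 N·m clockwise.
Wall normal N acts horizontally at the top; its moment arm is the height L sinθ = 6.01·sin71.5° = 5.699 m, counterclockwise.
Balancing moments: N × 5.699 = 199.3, giving N = 34.97 N.
ΣFx = 0 ⇒ f = N_wall = 34.97 N. ΣFy = 0 ⇒ N_floor = 209 N.
μ_min = f / N_floor = 34.97 / 209 = 0.167.

μ_min ≈ 0.167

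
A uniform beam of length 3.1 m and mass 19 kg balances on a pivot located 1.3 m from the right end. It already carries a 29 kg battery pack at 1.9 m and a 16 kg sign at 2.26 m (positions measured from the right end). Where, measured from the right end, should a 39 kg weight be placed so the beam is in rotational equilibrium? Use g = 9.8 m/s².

Taking torques about the pivot (at 1.3 m from the right end):
Beam weight: 19 × 9.8 = 186.2 N down at 1.55 m → arm 0.25 m, τ = 186.2 × 0.25 = 46.55 N·m counterclockwise.
Battery pack: 29 × 9.8 = 284.2 N down at 1.9 m → arm 0.6 m, τ = 284.2 × 0.6 = 170.5 N·m counterclockwise.
Sign: 16 × 9.8 = 156.8 N down at 2.26 m → arm 0.96 m, τ = 156.8 × 0.96 = 150.5 N·m counterclockwise.
Net moment of existing loads = 367.6 N·m counterclockwise.
The weight weighs 39 × 9.8 = 382.2 N and must supply an equal clockwise moment, so its lever arm about the pivot is 367.6 / 382.2 = 0.962 m.
That puts it at 1.3 − 0.962 = 0.338 m from the right end.

x ≈ 0.338 m from the right end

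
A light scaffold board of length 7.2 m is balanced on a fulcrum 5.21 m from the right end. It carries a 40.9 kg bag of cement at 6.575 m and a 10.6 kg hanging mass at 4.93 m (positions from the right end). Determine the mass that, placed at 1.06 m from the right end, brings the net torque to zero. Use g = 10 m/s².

m ≈ 12.7 kg

Take moments about the fulcrum (at 5.21 m from the right end).
Bag of cement: 40.9 × 10 = 409 N down at 6.575 m → arm 1.365 m, τ = 409 × 1.365 = 558.3 N·m counterclockwise.
Hanging mass: 10.6 × 10 = 106 N down at 4.93 m → arm 0.28 m, τ = 106 × 0.28 = 29.68 N·m clockwise.
Net moment of known loads = 528.6 N·m counterclockwise.
An unknown mass m at 1.06 m has arm 4.15 m; its moment is m·g·4.15 clockwise.
Στ = 0 ⇒ m × 10 × 4.15 = 528.6 ⇒ m = 528.6 / (10 × 4.15) = 12.7 kg.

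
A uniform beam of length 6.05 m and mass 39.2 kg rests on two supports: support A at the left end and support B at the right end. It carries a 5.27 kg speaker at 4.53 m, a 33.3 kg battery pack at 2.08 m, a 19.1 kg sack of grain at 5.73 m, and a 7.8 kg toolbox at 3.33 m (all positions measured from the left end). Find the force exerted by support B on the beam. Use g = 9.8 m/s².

R_B ≈ 562 N

About support A:
Beam weight: 39.2 × 9.8 = 384.2 N down at 3.025 m → arm 3.025 m, τ = 384.2 × 3.025 = 1162 N·m clockwise.
Speaker: 5.27 × 9.8 = 51.65 N down at 4.53 m → arm 4.53 m, τ = 51.65 × 4.53 = 234 N·m clockwise.
Battery pack: 33.3 × 9.8 = 326.3 N down at 2.08 m → arm 2.08 m, τ = 326.3 × 2.08 = 678.7 N·m clockwise.
Sack of grain: 19.1 × 9.8 = 187.2 N down at 5.73 m → arm 5.73 m, τ = 187.2 × 5.73 = 1073 N·m clockwise.
Toolbox: 7.8 × 9.8 = 76.44 N down at 3.33 m → arm 3.33 m, τ = 76.44 × 3.33 = 254.5 N·m clockwise.
Net load moment about support A = 3402 N·m clockwise.
Reaction R at support B is upward at 6.05 m, arm 6.05 m → moment R × 6.05 counterclockwise.
Στ = 0 ⇒ R × 6.05 = 3402 ⇒ R = 562 N.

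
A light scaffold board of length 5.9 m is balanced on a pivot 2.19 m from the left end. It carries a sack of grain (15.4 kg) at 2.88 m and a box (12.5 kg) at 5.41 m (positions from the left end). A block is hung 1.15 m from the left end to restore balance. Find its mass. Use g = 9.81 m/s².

m ≈ 48.9 kg

Take moments about the pivot (at 2.19 m from the left end).
Sack of grain: 15.4 × 9.81 = 151.1 N down at 2.88 m → arm 0.69 m, τ = 151.1 × 0.69 = 104.3 N·m clockwise.
Box: 12.5 × 9.81 = 122.6 N down at 5.41 m → arm 3.22 m, τ = 122.6 × 3.22 = 394.8 N·m clockwise.
Net moment of known loads = 499.1 N·m clockwise.
An unknown mass m at 1.15 m has arm 1.04 m; its moment is m·g·1.04 counterclockwise.
Setting net torque to zero: m × 9.81 × 1.04 = 499.1 → m = 499.1 / (9.81 × 1.04) = 48.9 kg.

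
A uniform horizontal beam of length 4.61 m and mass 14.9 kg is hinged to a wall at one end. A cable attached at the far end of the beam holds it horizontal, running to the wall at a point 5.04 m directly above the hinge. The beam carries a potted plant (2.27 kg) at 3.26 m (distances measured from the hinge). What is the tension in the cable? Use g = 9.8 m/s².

T ≈ 120 N

Choose the hinge as the axis so the unknown hinge reaction has zero arm there.
Beam weight: 14.9 × 9.8 = 146 N down at 2.305 m → arm 2.305 m, τ = 146 × 2.305 = 336.5 N·m clockwise.
Potted plant: 2.27 × 9.8 = 22.25 N down at 3.26 m → arm 3.26 m, τ = 22.25 × 3.26 = 72.53 N·m clockwise.
Total clockwise load moment = 409 N·m.
The cable tension T acts at 4.61 m; only its component perpendicular to the beam, T sinθ, produces torque. sinθ = h/√(h²+d²) = 5.04/√(5.04²+4.61²) = 0.7379.
Balancing moments: T × 4.61 × 0.7379 = 409, giving T = 409 / 3.402 = 120 N.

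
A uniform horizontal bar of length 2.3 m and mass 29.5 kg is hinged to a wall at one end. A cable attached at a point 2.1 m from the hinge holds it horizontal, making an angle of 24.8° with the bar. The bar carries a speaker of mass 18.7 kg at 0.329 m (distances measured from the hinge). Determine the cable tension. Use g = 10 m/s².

T ≈ 455 N

Choose the hinge as the axis so the unknown hinge reaction has zero arm there.
Beam weight: 29.5 × 10 = 295 N down at 1.15 m → arm 1.15 m, τ = 295 × 1.15 = 339.2 N·m clockwise.
Speaker: 18.7 × 10 = 187 N down at 0.329 m → arm 0.329 m, τ = 187 × 0.329 = 61.52 N·m clockwise.
Total clockwise load moment = 400.7 N·m.
The cable tension T acts at 2.1 m; only its component perpendicular to the bar, T sinθ, produces torque. sin 24.8° = 0.4195.
Στ = 0 ⇒ T × 2.1 × 0.4195 = 400.7 ⇒ T = 400.7 / 0.881 = 455 N.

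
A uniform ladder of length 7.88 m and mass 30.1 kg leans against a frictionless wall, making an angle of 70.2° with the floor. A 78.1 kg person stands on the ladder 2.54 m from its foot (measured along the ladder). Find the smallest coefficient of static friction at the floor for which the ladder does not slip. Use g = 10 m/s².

About the foot of the ladder:
Ladder weight 30.1×10 = 301 N acts at 3.94 m along the ladder; its horizontal arm is 3.94·cos70.2° = 1.335 m → τ = 401.8 N·m clockwise.
Person: 78.1×10 = 781 N at 2.54 m → arm 0.8604 m → τ = 672 N·m clockwise.
Wall normal N acts horizontally at the top; its moment arm is the height L sinθ = 7.88·sin70.2° = 7.414 m, counterclockwise.
For rotational equilibrium, N × 7.414 = 1074, so N = 144.9 N.
ΣFx = 0 ⇒ f = N_wall = 144.9 N. ΣFy = 0 ⇒ N_floor = 1082 N.
μ_min = f / N_floor = 144.9 / 1082 = 0.134.

μ_min ≈ 0.134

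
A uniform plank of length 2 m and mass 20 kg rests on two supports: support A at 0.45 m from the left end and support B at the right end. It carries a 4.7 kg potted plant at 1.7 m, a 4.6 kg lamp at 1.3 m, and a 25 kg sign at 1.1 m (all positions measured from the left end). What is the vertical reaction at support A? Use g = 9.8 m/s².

R_A ≈ 298 N

Taking torques about support B:
Beam weight: 20 × 9.8 = 196 N down at 1 m → arm 1 m, τ = 196 × 1 = 196 N·m counterclockwise.
Potted plant: 4.7 × 9.8 = 46.06 N down at 1.7 m → arm 0.3 m, τ = 46.06 × 0.3 = 13.82 N·m counterclockwise.
Lamp: 4.6 × 9.8 = 45.08 N down at 1.3 m → arm 0.7 m, τ = 45.08 × 0.7 = 31.56 N·m counterclockwise.
Sign: 25 × 9.8 = 245 N down at 1.1 m → arm 0.9 m, τ = 245 × 0.9 = 220.5 N·m counterclockwise.
Net load moment about support B = 461.9 N·m counterclockwise.
Reaction R at support A is upward at 0.45 m, arm 1.55 m → moment R × 1.55 clockwise.
Στ = 0 ⇒ R × 1.55 = 461.9 ⇒ R = 298 N.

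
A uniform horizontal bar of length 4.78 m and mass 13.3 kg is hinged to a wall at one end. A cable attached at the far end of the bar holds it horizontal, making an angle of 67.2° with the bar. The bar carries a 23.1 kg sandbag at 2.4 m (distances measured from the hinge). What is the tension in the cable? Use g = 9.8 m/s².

T ≈ 194 N

About the hinge:
Beam weight: 13.3 × 9.8 = 130.3 N down at 2.39 m → arm 2.39 m, τ = 130.3 × 2.39 = 311.4 N·m clockwise.
Sandbag: 23.1 × 9.8 = 226.4 N down at 2.4 m → arm 2.4 m, τ = 226.4 × 2.4 = 543.4 N·m clockwise.
Total clockwise load moment = 854.8 N·m.
The cable tension T acts at 4.78 m; only its component perpendicular to the bar, T sinθ, produces torque. sin 67.2° = 0.9219.
For rotational equilibrium, T × 4.78 × 0.9219 = 854.8, so T = 854.8 / 4.407 = 194 N.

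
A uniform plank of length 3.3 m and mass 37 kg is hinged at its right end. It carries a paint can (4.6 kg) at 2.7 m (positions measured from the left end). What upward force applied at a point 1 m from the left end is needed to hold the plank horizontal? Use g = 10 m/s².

Taking torques about the right end:
Beam weight: 37 × 10 = 370 N down at 1.65 m → arm 1.65 m, τ = 370 × 1.65 = 610.5 N·m counterclockwise.
Paint can: 4.6 × 10 = 46 N down at 2.7 m → arm 0.6 m, τ = 46 × 0.6 = 27.6 N·m counterclockwise.
Net moment of the loads = 638.1 N·m counterclockwise.
The upward force F acts at a point 1 m from the left end, arm 2.3 m, giving F × 2.3 clockwise.
For rotational equilibrium, F × 2.3 = 638.1, so F = 638.1 / 2.3 = 277 N.

F ≈ 277 N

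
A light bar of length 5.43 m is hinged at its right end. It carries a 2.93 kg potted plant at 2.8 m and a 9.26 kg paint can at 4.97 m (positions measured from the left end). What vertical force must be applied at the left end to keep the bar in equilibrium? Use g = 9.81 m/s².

F ≈ 21.6 N

Take moments about the right end.
Potted plant: 2.93 × 9.81 = 28.74 N down at 2.8 m → arm 2.63 m, τ = 28.74 × 2.63 = 75.59 N·m counterclockwise.
Paint can: 9.26 × 9.81 = 90.84 N down at 4.97 m → arm 0.46 m, τ = 90.84 × 0.46 = 41.79 N·m counterclockwise.
Net moment of the loads = 117.4 N·m counterclockwise.
The upward force F acts at the left end, arm 5.43 m, giving F × 5.43 clockwise.
Setting net torque to zero: F × 5.43 = 117.4 → F = 117.4 / 5.43 = 21.6 N.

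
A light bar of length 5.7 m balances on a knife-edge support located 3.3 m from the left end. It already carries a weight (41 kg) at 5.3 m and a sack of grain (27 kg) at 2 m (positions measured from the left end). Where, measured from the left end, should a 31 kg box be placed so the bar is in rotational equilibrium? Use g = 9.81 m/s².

x ≈ 1.79 m from the left end

Choose the knife-edge support (at 3.3 m from the left end) as the axis so the support reaction has zero arm there.
Weight: 41 × 9.81 = 402.2 N down at 5.3 m → arm 2 m, τ = 402.2 × 2 = 804.4 N·m clockwise.
Sack of grain: 27 × 9.81 = 264.9 N down at 2 m → arm 1.3 m, τ = 264.9 × 1.3 = 344.4 N·m counterclockwise.
Net moment of existing loads = 460 N·m clockwise.
The box weighs 31 × 9.81 = 304.1 N and must supply an equal counterclockwise moment, so its lever arm about the knife-edge support is 460 / 304.1 = 1.51 m.
That puts it at 3.3 − 1.51 = 1.79 m from the left end.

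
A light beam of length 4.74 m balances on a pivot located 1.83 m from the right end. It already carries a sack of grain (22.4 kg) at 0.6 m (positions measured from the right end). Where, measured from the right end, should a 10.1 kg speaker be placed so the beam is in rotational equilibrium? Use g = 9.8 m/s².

x ≈ 4.56 m from the right end

About the pivot (at 1.83 m from the right end):
Sack of grain: 22.4 × 9.8 = 219.5 N down at 0.6 m → arm 1.23 m, τ = 219.5 × 1.23 = 270 N·m clockwise.
Net moment of existing loads = 270 N·m clockwise.
The speaker weighs 10.1 × 9.8 = 98.98 N and must supply an equal counterclockwise moment, so its lever arm about the pivot is 270 / 98.98 = 2.73 m.
That puts it at 1.83 + 2.73 = 4.56 m from the right end.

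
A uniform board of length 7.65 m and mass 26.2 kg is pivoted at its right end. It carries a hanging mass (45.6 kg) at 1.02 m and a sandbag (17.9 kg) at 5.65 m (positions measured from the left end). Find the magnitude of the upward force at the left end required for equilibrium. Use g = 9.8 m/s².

Taking torques about the right end:
Beam weight: 26.2 × 9.8 = 256.8 N down at 3.825 m → arm 3.825 m, τ = 256.8 × 3.825 = 982.3 N·m counterclockwise.
Hanging mass: 45.6 × 9.8 = 446.9 N down at 1.02 m → arm 6.63 m, τ = 446.9 × 6.63 = 2963 N·m counterclockwise.
Sandbag: 17.9 × 9.8 = 175.4 N down at 5.65 m → arm 2 m, τ = 175.4 × 2 = 350.8 N·m counterclockwise.
Net moment of the loads = 4296 N·m counterclockwise.
The upward force F acts at the left end, arm 7.65 m, giving F × 7.65 clockwise.
Setting net torque to zero: F × 7.65 = 4296 → F = 4296 / 7.65 = 562 N.

F ≈ 562 N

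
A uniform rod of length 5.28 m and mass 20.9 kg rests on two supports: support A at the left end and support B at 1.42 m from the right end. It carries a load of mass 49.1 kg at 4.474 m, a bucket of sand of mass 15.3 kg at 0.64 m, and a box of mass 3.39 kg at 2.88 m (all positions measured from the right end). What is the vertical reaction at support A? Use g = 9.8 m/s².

Sum moments about support B (its reaction then has zero moment arm).
Beam weight: 20.9 × 9.8 = 204.8 N down at 2.64 m → arm 1.22 m, τ = 204.8 × 1.22 = 249.9 N·m counterclockwise.
Load: 49.1 × 9.8 = 481.2 N down at 4.474 m → arm 3.054 m, τ = 481.2 × 3.054 = 1470 N·m counterclockwise.
Bucket of sand: 15.3 × 9.8 = 149.9 N down at 0.64 m → arm 0.78 m, τ = 149.9 × 0.78 = 116.9 N·m clockwise.
Box: 3.39 × 9.8 = 33.22 N down at 2.88 m → arm 1.46 m, τ = 33.22 × 1.46 = 48.5 N·m counterclockwise.
Net load moment about support B = 1652 N·m counterclockwise.
Reaction R at support A is upward at 5.28 m, arm 3.86 m → moment R × 3.86 clockwise.
Setting net torque to zero: R × 3.86 = 1652 → R = 428 N.

R_A ≈ 428 N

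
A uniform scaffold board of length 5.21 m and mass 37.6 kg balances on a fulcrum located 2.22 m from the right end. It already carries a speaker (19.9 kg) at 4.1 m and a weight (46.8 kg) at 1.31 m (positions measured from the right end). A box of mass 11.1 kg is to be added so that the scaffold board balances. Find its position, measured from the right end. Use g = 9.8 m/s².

Choose the fulcrum (at 2.22 m from the right end) as the axis so the support reaction has zero arm there.
Beam weight: 37.6 × 9.8 = 368.5 N down at 2.605 m → arm 0.385 m, τ = 368.5 × 0.385 = 141.9 N·m counterclockwise.
Speaker: 19.9 × 9.8 = 195 N down at 4.1 m → arm 1.88 m, τ = 195 × 1.88 = 366.6 N·m counterclockwise.
Weight: 46.8 × 9.8 = 458.6 N down at 1.31 m → arm 0.91 m, τ = 458.6 × 0.91 = 417.3 N·m clockwise.
Net moment of existing loads = 91.2 N·m counterclockwise.
The box weighs 11.1 × 9.8 = 108.8 N and must supply an equal clockwise moment, so its lever arm about the fulcrum is 91.2 / 108.8 = 0.838 m.
That puts it at 2.22 − 0.838 = 1.38 m from the right end.

x ≈ 1.38 m from the right end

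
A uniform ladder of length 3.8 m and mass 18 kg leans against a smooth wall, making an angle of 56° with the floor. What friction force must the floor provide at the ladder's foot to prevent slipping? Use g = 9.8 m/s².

f ≈ 59.5 N

Sum moments about the foot of the ladder (the floor normal and friction both act there and drop out).
Ladder weight 18×9.8 = 176.4 N acts at 1.9 m along the ladder; its horizontal arm is 1.9·cos56° = 1.062 m → τ = 187.3 N·m clockwise.
Wall normal N acts horizontally at the top; its moment arm is the height L sinθ = 3.8·sin56° = 3.15 m, counterclockwise.
Στ = 0 ⇒ N × 3.15 = 187.3 ⇒ N = 59.5 N.
ΣFx = 0: friction at the foot balances the wall's push, so f = N_wall = 59.5 N.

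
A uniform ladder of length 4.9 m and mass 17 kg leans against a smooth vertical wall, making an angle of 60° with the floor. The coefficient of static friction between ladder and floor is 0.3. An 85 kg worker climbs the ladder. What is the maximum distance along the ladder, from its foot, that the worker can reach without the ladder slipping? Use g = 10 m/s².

Taking torques about the foot of the ladder:
Ladder weight 17×10 = 170 N acts at 2.45 m along the ladder; its horizontal arm is 2.45·cos60° = 1.225 m → τ = 208.3 N·m clockwise.
Worker weight 85×10 = 850 N at distance d → arm d·cos60° → τ = 850·d·0.5 clockwise.
Wall normal N at the top has arm L sinθ = 4.244 m counterclockwise, so Στ = 0 gives N·4.244 = 208.3 + 425·d.
ΣFy = 0 ⇒ N_floor = 1020 N, so the maximum friction is μ_s·N_floor = 0.3×1020 = 306 N. ΣFx = 0 ⇒ N_wall = f, so at the slipping point N = 306 N.
Substituting: 306×4.244 = 208.3 + 425·d ⇒ d = (1299 − 208.3) / 425 = 2.57 m.

d ≈ 2.57 m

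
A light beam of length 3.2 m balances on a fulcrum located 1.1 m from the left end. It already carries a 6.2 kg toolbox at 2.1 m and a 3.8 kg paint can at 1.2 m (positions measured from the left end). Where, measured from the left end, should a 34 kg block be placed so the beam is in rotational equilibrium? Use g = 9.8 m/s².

x ≈ 0.906 m from the left end

Taking torques about the fulcrum (at 1.1 m from the left end):
Toolbox: 6.2 × 9.8 = 60.76 N down at 2.1 m → arm 1 m, τ = 60.76 × 1 = 60.76 N·m clockwise.
Paint can: 3.8 × 9.8 = 37.24 N down at 1.2 m → arm 0.1 m, τ = 37.24 × 0.1 = 3.724 N·m clockwise.
Net moment of existing loads = 64.48 N·m clockwise.
The block weighs 34 × 9.8 = 333.2 N and must supply an equal counterclockwise moment, so its lever arm about the fulcrum is 64.48 / 333.2 = 0.194 m.
That puts it at 1.1 − 0.194 = 0.906 m from the left end.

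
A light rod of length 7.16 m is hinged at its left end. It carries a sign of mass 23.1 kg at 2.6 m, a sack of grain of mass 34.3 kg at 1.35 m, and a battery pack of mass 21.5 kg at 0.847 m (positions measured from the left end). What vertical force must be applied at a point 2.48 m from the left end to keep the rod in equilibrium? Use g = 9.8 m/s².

Take moments about the left end.
Sign: 23.1 × 9.8 = 226.4 N down at 2.6 m → arm 2.6 m, τ = 226.4 × 2.6 = 588.6 N·m clockwise.
Sack of grain: 34.3 × 9.8 = 336.1 N down at 1.35 m → arm 1.35 m, τ = 336.1 × 1.35 = 453.7 N·m clockwise.
Battery pack: 21.5 × 9.8 = 210.7 N down at 0.847 m → arm 0.847 m, τ = 210.7 × 0.847 = 178.5 N·m clockwise.
Net moment of the loads = 1221 N·m clockwise.
The upward force F acts at a point 2.48 m from the left end, arm 2.48 m, giving F × 2.48 counterclockwise.
Balancing moments: F × 2.48 = 1221, giving F = 1221 / 2.48 = 492 N.

F ≈ 492 N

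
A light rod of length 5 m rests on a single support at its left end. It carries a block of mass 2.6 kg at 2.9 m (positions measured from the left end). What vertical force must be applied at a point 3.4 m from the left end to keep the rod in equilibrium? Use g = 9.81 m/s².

F ≈ 21.8 N

Taking torques about the left end:
Block: 2.6 × 9.81 = 25.51 N down at 2.9 m → arm 2.9 m, τ = 25.51 × 2.9 = 73.98 N·m clockwise.
Net moment of the loads = 73.98 N·m clockwise.
The upward force F acts at a point 3.4 m from the left end, arm 3.4 m, giving F × 3.4 counterclockwise.
For rotational equilibrium, F × 3.4 = 73.98, so F = 73.98 / 3.4 = 21.8 N.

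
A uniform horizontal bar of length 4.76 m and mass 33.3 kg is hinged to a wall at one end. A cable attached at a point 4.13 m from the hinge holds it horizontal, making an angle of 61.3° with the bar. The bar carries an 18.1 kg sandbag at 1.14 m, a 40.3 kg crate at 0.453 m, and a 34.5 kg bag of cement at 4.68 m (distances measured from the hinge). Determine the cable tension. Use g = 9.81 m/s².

Choose the hinge as the axis so the unknown hinge reaction has zero arm there.
Beam weight: 33.3 × 9.81 = 326.7 N down at 2.38 m → arm 2.38 m, τ = 326.7 × 2.38 = 777.5 N·m clockwise.
Sandbag: 18.1 × 9.81 = 177.6 N down at 1.14 m → arm 1.14 m, τ = 177.6 × 1.14 = 202.5 N·m clockwise.
Crate: 40.3 × 9.81 = 395.3 N down at 0.453 m → arm 0.453 m, τ = 395.3 × 0.453 = 179.1 N·m clockwise.
Bag of cement: 34.5 × 9.81 = 338.4 N down at 4.68 m → arm 4.68 m, τ = 338.4 × 4.68 = 1584 N·m clockwise.
Total clockwise load moment = 2743 N·m.
The cable tension T acts at 4.13 m; only its component perpendicular to the bar, T sinθ, produces torque. sin 61.3° = 0.8771.
Στ = 0 ⇒ T × 4.13 × 0.8771 = 2743 ⇒ T = 2743 / 3.622 = 757 N.

T ≈ 757 N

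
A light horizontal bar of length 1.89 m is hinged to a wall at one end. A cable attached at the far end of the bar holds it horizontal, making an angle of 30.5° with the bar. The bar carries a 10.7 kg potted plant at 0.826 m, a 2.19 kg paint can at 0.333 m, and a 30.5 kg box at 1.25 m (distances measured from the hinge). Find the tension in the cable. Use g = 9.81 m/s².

Taking torques about the hinge:
Potted plant: 10.7 × 9.81 = 105 N down at 0.826 m → arm 0.826 m, τ = 105 × 0.826 = 86.73 N·m clockwise.
Paint can: 2.19 × 9.81 = 21.48 N down at 0.333 m → arm 0.333 m, τ = 21.48 × 0.333 = 7.153 N·m clockwise.
Box: 30.5 × 9.81 = 299.2 N down at 1.25 m → arm 1.25 m, τ = 299.2 × 1.25 = 374 N·m clockwise.
Total clockwise load moment = 467.9 N·m.
The cable tension T acts at 1.89 m; only its component perpendicular to the bar, T sinθ, produces torque. sin 30.5° = 0.5075.
Setting net torque to zero: T × 1.89 × 0.5075 = 467.9 → T = 467.9 / 0.9592 = 488 N.

T ≈ 488 N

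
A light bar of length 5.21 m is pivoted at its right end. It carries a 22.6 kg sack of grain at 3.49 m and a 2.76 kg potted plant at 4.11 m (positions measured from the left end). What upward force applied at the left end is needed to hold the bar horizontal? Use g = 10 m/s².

F ≈ 80.4 N

Sum moments about the right end (the unknown pivot reaction has zero arm there).
Sack of grain: 22.6 × 10 = 226 N down at 3.49 m → arm 1.72 m, τ = 226 × 1.72 = 388.7 N·m counterclockwise.
Potted plant: 2.76 × 10 = 27.6 N down at 4.11 m → arm 1.1 m, τ = 27.6 × 1.1 = 30.36 N·m counterclockwise.
Net moment of the loads = 419.1 N·m counterclockwise.
The upward force F acts at the left end, arm 5.21 m, giving F × 5.21 clockwise.
Setting net torque to zero: F × 5.21 = 419.1 → F = 419.1 / 5.21 = 80.4 N.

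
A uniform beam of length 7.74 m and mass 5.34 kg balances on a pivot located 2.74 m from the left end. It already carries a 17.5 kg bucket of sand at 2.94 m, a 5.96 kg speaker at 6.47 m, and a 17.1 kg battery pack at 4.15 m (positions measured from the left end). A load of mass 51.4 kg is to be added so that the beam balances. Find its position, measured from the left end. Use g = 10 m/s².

x ≈ 1.65 m from the left end

Choose the pivot (at 2.74 m from the left end) as the axis so the support reaction has zero arm there.
Beam weight: 5.34 × 10 = 53.4 N down at 3.87 m → arm 1.13 m, τ = 53.4 × 1.13 = 60.34 N·m clockwise.
Bucket of sand: 17.5 × 10 = 175 N down at 2.94 m → arm 0.2 m, τ = 175 × 0.2 = 35 N·m clockwise.
Speaker: 5.96 × 10 = 59.6 N down at 6.47 m → arm 3.73 m, τ = 59.6 × 3.73 = 222.3 N·m clockwise.
Battery pack: 17.1 × 10 = 171 N down at 4.15 m → arm 1.41 m, τ = 171 × 1.41 = 241.1 N·m clockwise.
Net moment of existing loads = 558.7 N·m clockwise.
The load weighs 51.4 × 10 = 514 N and must supply an equal counterclockwise moment, so its lever arm about the pivot is 558.7 / 514 = 1.09 m.
That puts it at 2.74 − 1.09 = 1.65 m from the left end.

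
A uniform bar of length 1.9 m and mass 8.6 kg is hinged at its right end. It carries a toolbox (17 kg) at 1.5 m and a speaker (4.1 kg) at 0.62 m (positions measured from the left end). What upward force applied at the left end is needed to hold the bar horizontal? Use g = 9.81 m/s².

Choose the right end as the axis so the unknown pivot reaction has zero arm there.
Beam weight: 8.6 × 9.81 = 84.37 N down at 0.95 m → arm 0.95 m, τ = 84.37 × 0.95 = 80.15 N·m counterclockwise.
Toolbox: 17 × 9.81 = 166.8 N down at 1.5 m → arm 0.4 m, τ = 166.8 × 0.4 = 66.72 N·m counterclockwise.
Speaker: 4.1 × 9.81 = 40.22 N down at 0.62 m → arm 1.28 m, τ = 40.22 × 1.28 = 51.48 N·m counterclockwise.
Net moment of the loads = 198.3 N·m counterclockwise.
The upward force F acts at the left end, arm 1.9 m, giving F × 1.9 clockwise.
Balancing moments: F × 1.9 = 198.3, giving F = 198.3 / 1.9 = 104 N.

F ≈ 104 N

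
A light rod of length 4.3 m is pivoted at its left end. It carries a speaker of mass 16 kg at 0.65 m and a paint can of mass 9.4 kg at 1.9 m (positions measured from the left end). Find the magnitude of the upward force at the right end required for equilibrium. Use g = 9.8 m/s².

F ≈ 64.4 N

Sum moments about the left end (the unknown pivot reaction has zero arm there).
Speaker: 16 × 9.8 = 156.8 N down at 0.65 m → arm 0.65 m, τ = 156.8 × 0.65 = 101.9 N·m clockwise.
Paint can: 9.4 × 9.8 = 92.12 N down at 1.9 m → arm 1.9 m, τ = 92.12 × 1.9 = 175 N·m clockwise.
Net moment of the loads = 276.9 N·m clockwise.
The upward force F acts at the right end, arm 4.3 m, giving F × 4.3 counterclockwise.
For rotational equilibrium, F × 4.3 = 276.9, so F = 276.9 / 4.3 = 64.4 N.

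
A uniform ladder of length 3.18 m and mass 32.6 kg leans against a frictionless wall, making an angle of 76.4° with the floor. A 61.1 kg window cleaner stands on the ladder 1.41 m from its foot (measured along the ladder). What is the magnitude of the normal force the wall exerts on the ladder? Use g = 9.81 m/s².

N_wall ≈ 103 N

About the foot of the ladder:
Ladder weight 32.6×9.81 = 319.8 N acts at 1.59 m along the ladder; its horizontal arm is 1.59·cos76.4° = 0.3739 m → τ = 119.6 N·m clockwise.
Window cleaner: 61.1×9.81 = 599.4 N at 1.41 m → arm 0.3316 m → τ = 198.8 N·m clockwise.
Wall normal N acts horizontally at the top; its moment arm is the height L sinθ = 3.18·sin76.4° = 3.091 m, counterclockwise.
Balancing moments: N × 3.091 = 318.4, giving N = 103 N.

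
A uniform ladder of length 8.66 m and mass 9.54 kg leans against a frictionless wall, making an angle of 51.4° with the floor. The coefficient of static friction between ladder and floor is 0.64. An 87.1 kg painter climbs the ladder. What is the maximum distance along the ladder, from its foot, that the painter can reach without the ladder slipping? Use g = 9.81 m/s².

Choose the foot of the ladder as the axis so the floor normal and friction both act there and drop out.
Ladder weight 9.54×9.81 = 93.59 N acts at 4.33 m along the ladder; its horizontal arm is 4.33·cos51.4° = 2.701 m → τ = 252.8 N·m clockwise.
Painter weight 87.1×9.81 = 854.5 N at distance d → arm d·cos51.4° → τ = 854.5·d·0.6239 clockwise.
Wall normal N at the top has arm L sinθ = 6.768 m counterclockwise, so Στ = 0 gives N·6.768 = 252.8 + 533.1·d.
ΣFy = 0 ⇒ N_floor = 948.1 N, so the maximum friction is μ_s·N_floor = 0.64×948.1 = 606.8 N. ΣFx = 0 ⇒ N_wall = f, so at the slipping point N = 606.8 N.
Substituting: 606.8×6.768 = 252.8 + 533.1·d ⇒ d = (4107 − 252.8) / 533.1 = 7.23 m.

d ≈ 7.23 m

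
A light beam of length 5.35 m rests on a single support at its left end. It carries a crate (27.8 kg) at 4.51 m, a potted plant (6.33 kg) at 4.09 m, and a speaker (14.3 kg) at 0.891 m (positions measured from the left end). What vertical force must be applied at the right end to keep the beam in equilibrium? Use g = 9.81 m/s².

F ≈ 301 N

About the left end:
Crate: 27.8 × 9.81 = 272.7 N down at 4.51 m → arm 4.51 m, τ = 272.7 × 4.51 = 1230 N·m clockwise.
Potted plant: 6.33 × 9.81 = 62.1 N down at 4.09 m → arm 4.09 m, τ = 62.1 × 4.09 = 254 N·m clockwise.
Speaker: 14.3 × 9.81 = 140.3 N down at 0.891 m → arm 0.891 m, τ = 140.3 × 0.891 = 125 N·m clockwise.
Net moment of the loads = 1609 N·m clockwise.
The upward force F acts at the right end, arm 5.35 m, giving F × 5.35 counterclockwise.
Setting net torque to zero: F × 5.35 = 1609 → F = 1609 / 5.35 = 301 N.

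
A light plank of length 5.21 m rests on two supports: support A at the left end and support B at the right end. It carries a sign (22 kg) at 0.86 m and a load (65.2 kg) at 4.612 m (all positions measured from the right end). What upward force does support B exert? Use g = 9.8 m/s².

R_B ≈ 253 N

Take moments about support A.
Sign: 22 × 9.8 = 215.6 N down at 0.86 m → arm 4.35 m, τ = 215.6 × 4.35 = 937.9 N·m clockwise.
Load: 65.2 × 9.8 = 639 N down at 4.612 m → arm 0.598 m, τ = 639 × 0.598 = 382.1 N·m clockwise.
Net load moment about support A = 1320 N·m clockwise.
Reaction R at support B is upward at 0 m, arm 5.21 m → moment R × 5.21 counterclockwise.
Balancing moments: R × 5.21 = 1320, giving R = 253 N.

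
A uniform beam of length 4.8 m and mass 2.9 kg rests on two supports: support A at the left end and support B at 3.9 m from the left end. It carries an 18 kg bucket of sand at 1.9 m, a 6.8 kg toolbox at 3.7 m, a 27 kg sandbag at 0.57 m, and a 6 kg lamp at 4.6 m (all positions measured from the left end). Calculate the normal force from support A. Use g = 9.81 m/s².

R_A ≈ 321 N

Taking torques about support B:
Beam weight: 2.9 × 9.81 = 28.45 N down at 2.4 m → arm 1.5 m, τ = 28.45 × 1.5 = 42.67 N·m counterclockwise.
Bucket of sand: 18 × 9.81 = 176.6 N down at 1.9 m → arm 2 m, τ = 176.6 × 2 = 353.2 N·m counterclockwise.
Toolbox: 6.8 × 9.81 = 66.71 N down at 3.7 m → arm 0.2 m, τ = 66.71 × 0.2 = 13.34 N·m counterclockwise.
Sandbag: 27 × 9.81 = 264.9 N down at 0.57 m → arm 3.33 m, τ = 264.9 × 3.33 = 882.1 N·m counterclockwise.
Lamp: 6 × 9.81 = 58.86 N down at 4.6 m → arm 0.7 m, τ = 58.86 × 0.7 = 41.2 N·m clockwise.
Net load moment about support B = 1250 N·m counterclockwise.
Reaction R at support A is upward at 0 m, arm 3.9 m → moment R × 3.9 clockwise.
For rotational equilibrium, R × 3.9 = 1250, so R = 321 N.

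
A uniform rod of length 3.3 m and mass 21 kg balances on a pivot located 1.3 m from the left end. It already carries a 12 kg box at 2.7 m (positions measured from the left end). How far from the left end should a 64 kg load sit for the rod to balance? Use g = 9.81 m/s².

Taking torques about the pivot (at 1.3 m from the left end):
Beam weight: 21 × 9.81 = 206 N down at 1.65 m → arm 0.35 m, τ = 206 × 0.35 = 72.1 N·m clockwise.
Box: 12 × 9.81 = 117.7 N down at 2.7 m → arm 1.4 m, τ = 117.7 × 1.4 = 164.8 N·m clockwise.
Net moment of existing loads = 236.9 N·m clockwise.
The load weighs 64 × 9.81 = 627.8 N and must supply an equal counterclockwise moment, so its lever arm about the pivot is 236.9 / 627.8 = 0.377 m.
That puts it at 1.3 − 0.377 = 0.923 m from the left end.

x ≈ 0.923 m from the left end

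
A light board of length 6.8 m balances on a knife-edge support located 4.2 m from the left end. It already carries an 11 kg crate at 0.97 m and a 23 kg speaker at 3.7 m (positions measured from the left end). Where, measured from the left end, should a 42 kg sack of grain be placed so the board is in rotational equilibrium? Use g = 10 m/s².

About the knife-edge support (at 4.2 m from the left end):
Crate: 11 × 10 = 110 N down at 0.97 m → arm 3.23 m, τ = 110 × 3.23 = 355.3 N·m counterclockwise.
Speaker: 23 × 10 = 230 N down at 3.7 m → arm 0.5 m, τ = 230 × 0.5 = 115 N·m counterclockwise.
Net moment of existing loads = 470.3 N·m counterclockwise.
The sack of grain weighs 42 × 10 = 420 N and must supply an equal clockwise moment, so its lever arm about the knife-edge support is 470.3 / 420 = 1.12 m.
That puts it at 4.2 + 1.12 = 5.32 m from the left end.

x ≈ 5.32 m from the left end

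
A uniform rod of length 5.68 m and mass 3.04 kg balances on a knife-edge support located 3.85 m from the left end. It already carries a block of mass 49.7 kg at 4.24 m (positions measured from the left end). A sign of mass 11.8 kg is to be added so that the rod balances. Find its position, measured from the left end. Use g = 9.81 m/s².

About the knife-edge support (at 3.85 m from the left end):
Beam weight: 3.04 × 9.81 = 29.82 N down at 2.84 m → arm 1.01 m, τ = 29.82 × 1.01 = 30.12 N·m counterclockwise.
Block: 49.7 × 9.81 = 487.6 N down at 4.24 m → arm 0.39 m, τ = 487.6 × 0.39 = 190.2 N·m clockwise.
Net moment of existing loads = 160.1 N·m clockwise.
The sign weighs 11.8 × 9.81 = 115.8 N and must supply an equal counterclockwise moment, so its lever arm about the knife-edge support is 160.1 / 115.8 = 1.38 m.
That puts it at 3.85 − 1.38 = 2.47 m from the left end.

x ≈ 2.47 m from the left end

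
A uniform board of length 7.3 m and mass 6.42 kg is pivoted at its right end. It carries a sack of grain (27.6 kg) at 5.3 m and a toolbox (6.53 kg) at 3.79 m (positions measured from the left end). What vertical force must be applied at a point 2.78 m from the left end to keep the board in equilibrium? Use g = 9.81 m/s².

Take moments about the right end.
Beam weight: 6.42 × 9.81 = 62.98 N down at 3.65 m → arm 3.65 m, τ = 62.98 × 3.65 = 229.9 N·m counterclockwise.
Sack of grain: 27.6 × 9.81 = 270.8 N down at 5.3 m → arm 2 m, τ = 270.8 × 2 = 541.6 N·m counterclockwise.
Toolbox: 6.53 × 9.81 = 64.06 N down at 3.79 m → arm 3.51 m, τ = 64.06 × 3.51 = 224.9 N·m counterclockwise.
Net moment of the loads = 996.4 N·m counterclockwise.
The upward force F acts at a point 2.78 m from the left end, arm 4.52 m, giving F × 4.52 clockwise.
For rotational equilibrium, F × 4.52 = 996.4, so F = 996.4 / 4.52 = 220 N.

F ≈ 220 N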